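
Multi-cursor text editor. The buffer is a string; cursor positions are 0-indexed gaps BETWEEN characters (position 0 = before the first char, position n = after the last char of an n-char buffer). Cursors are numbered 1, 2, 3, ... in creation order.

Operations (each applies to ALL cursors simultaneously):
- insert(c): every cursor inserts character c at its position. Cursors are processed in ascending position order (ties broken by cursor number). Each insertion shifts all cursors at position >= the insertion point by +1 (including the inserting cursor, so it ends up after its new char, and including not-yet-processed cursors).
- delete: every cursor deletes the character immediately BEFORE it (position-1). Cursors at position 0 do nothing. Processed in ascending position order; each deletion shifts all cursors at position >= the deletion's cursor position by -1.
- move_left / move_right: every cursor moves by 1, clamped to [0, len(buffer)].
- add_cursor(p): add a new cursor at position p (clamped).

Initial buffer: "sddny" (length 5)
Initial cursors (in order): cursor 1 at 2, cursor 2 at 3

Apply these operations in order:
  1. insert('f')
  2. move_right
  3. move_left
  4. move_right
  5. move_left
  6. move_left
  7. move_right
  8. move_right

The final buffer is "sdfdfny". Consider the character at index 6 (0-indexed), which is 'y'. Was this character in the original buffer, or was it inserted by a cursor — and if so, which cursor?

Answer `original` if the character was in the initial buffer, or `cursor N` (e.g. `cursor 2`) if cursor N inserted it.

Answer: original

Derivation:
After op 1 (insert('f')): buffer="sdfdfny" (len 7), cursors c1@3 c2@5, authorship ..1.2..
After op 2 (move_right): buffer="sdfdfny" (len 7), cursors c1@4 c2@6, authorship ..1.2..
After op 3 (move_left): buffer="sdfdfny" (len 7), cursors c1@3 c2@5, authorship ..1.2..
After op 4 (move_right): buffer="sdfdfny" (len 7), cursors c1@4 c2@6, authorship ..1.2..
After op 5 (move_left): buffer="sdfdfny" (len 7), cursors c1@3 c2@5, authorship ..1.2..
After op 6 (move_left): buffer="sdfdfny" (len 7), cursors c1@2 c2@4, authorship ..1.2..
After op 7 (move_right): buffer="sdfdfny" (len 7), cursors c1@3 c2@5, authorship ..1.2..
After op 8 (move_right): buffer="sdfdfny" (len 7), cursors c1@4 c2@6, authorship ..1.2..
Authorship (.=original, N=cursor N): . . 1 . 2 . .
Index 6: author = original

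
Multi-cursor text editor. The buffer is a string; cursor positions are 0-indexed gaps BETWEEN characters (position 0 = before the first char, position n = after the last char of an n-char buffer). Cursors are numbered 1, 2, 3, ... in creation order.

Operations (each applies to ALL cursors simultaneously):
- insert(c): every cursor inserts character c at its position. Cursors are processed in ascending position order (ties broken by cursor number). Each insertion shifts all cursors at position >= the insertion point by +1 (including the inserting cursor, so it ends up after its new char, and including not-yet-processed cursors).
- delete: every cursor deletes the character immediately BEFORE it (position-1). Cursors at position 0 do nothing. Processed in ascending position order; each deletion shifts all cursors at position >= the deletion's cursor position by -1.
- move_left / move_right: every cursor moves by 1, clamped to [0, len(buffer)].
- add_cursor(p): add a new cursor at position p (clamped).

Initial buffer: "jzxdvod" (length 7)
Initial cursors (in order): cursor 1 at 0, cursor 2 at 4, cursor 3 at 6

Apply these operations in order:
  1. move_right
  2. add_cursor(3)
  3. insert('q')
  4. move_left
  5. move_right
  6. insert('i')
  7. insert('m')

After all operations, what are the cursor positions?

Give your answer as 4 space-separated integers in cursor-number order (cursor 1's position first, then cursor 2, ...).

Answer: 4 14 19 9

Derivation:
After op 1 (move_right): buffer="jzxdvod" (len 7), cursors c1@1 c2@5 c3@7, authorship .......
After op 2 (add_cursor(3)): buffer="jzxdvod" (len 7), cursors c1@1 c4@3 c2@5 c3@7, authorship .......
After op 3 (insert('q')): buffer="jqzxqdvqodq" (len 11), cursors c1@2 c4@5 c2@8 c3@11, authorship .1..4..2..3
After op 4 (move_left): buffer="jqzxqdvqodq" (len 11), cursors c1@1 c4@4 c2@7 c3@10, authorship .1..4..2..3
After op 5 (move_right): buffer="jqzxqdvqodq" (len 11), cursors c1@2 c4@5 c2@8 c3@11, authorship .1..4..2..3
After op 6 (insert('i')): buffer="jqizxqidvqiodqi" (len 15), cursors c1@3 c4@7 c2@11 c3@15, authorship .11..44..22..33
After op 7 (insert('m')): buffer="jqimzxqimdvqimodqim" (len 19), cursors c1@4 c4@9 c2@14 c3@19, authorship .111..444..222..333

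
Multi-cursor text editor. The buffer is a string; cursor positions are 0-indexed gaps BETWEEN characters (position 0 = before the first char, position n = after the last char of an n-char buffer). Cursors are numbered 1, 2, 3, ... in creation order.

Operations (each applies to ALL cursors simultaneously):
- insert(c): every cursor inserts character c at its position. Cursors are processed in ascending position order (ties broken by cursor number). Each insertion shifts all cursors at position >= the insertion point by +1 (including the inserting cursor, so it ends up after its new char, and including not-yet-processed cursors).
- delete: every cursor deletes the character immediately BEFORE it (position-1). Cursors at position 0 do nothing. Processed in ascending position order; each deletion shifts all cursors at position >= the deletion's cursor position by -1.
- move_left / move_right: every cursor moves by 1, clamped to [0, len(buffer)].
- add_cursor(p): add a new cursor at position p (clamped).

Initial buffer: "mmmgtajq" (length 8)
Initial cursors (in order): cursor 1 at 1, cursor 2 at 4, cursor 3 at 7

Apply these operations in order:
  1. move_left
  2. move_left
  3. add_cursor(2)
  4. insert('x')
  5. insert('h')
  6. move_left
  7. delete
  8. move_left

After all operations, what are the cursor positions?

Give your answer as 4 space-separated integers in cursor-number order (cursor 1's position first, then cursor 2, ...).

Answer: 0 3 7 3

Derivation:
After op 1 (move_left): buffer="mmmgtajq" (len 8), cursors c1@0 c2@3 c3@6, authorship ........
After op 2 (move_left): buffer="mmmgtajq" (len 8), cursors c1@0 c2@2 c3@5, authorship ........
After op 3 (add_cursor(2)): buffer="mmmgtajq" (len 8), cursors c1@0 c2@2 c4@2 c3@5, authorship ........
After op 4 (insert('x')): buffer="xmmxxmgtxajq" (len 12), cursors c1@1 c2@5 c4@5 c3@9, authorship 1..24...3...
After op 5 (insert('h')): buffer="xhmmxxhhmgtxhajq" (len 16), cursors c1@2 c2@8 c4@8 c3@13, authorship 11..2424...33...
After op 6 (move_left): buffer="xhmmxxhhmgtxhajq" (len 16), cursors c1@1 c2@7 c4@7 c3@12, authorship 11..2424...33...
After op 7 (delete): buffer="hmmxhmgthajq" (len 12), cursors c1@0 c2@4 c4@4 c3@8, authorship 1..24...3...
After op 8 (move_left): buffer="hmmxhmgthajq" (len 12), cursors c1@0 c2@3 c4@3 c3@7, authorship 1..24...3...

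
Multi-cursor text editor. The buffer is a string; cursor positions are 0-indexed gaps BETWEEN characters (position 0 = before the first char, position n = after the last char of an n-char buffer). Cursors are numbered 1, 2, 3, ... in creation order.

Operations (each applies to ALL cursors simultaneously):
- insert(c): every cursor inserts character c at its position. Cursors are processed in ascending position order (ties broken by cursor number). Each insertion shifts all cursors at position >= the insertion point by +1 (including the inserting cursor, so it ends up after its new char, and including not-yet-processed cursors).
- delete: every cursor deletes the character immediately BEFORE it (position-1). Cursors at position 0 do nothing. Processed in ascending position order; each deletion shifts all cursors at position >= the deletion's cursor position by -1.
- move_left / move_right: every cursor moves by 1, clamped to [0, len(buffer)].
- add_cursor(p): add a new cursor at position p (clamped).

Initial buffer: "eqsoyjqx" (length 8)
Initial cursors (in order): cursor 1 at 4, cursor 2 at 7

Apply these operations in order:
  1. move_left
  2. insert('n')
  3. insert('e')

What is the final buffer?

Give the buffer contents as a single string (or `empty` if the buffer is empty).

After op 1 (move_left): buffer="eqsoyjqx" (len 8), cursors c1@3 c2@6, authorship ........
After op 2 (insert('n')): buffer="eqsnoyjnqx" (len 10), cursors c1@4 c2@8, authorship ...1...2..
After op 3 (insert('e')): buffer="eqsneoyjneqx" (len 12), cursors c1@5 c2@10, authorship ...11...22..

Answer: eqsneoyjneqx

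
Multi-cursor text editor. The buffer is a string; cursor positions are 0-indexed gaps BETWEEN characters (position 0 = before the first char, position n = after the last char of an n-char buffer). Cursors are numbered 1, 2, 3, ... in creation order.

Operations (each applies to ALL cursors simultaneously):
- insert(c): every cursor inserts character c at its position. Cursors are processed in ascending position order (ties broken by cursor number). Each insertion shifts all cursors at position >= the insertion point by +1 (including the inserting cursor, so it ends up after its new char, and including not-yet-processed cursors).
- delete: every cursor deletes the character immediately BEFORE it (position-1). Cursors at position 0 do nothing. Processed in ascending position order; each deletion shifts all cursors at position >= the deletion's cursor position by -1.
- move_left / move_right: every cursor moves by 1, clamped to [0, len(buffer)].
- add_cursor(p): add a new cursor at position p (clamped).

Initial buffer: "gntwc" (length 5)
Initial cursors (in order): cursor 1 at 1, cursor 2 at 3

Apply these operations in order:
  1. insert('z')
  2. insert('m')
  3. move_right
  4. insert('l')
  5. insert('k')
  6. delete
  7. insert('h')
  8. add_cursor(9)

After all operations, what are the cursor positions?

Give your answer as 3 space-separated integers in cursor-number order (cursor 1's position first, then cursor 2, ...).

Answer: 6 12 9

Derivation:
After op 1 (insert('z')): buffer="gzntzwc" (len 7), cursors c1@2 c2@5, authorship .1..2..
After op 2 (insert('m')): buffer="gzmntzmwc" (len 9), cursors c1@3 c2@7, authorship .11..22..
After op 3 (move_right): buffer="gzmntzmwc" (len 9), cursors c1@4 c2@8, authorship .11..22..
After op 4 (insert('l')): buffer="gzmnltzmwlc" (len 11), cursors c1@5 c2@10, authorship .11.1.22.2.
After op 5 (insert('k')): buffer="gzmnlktzmwlkc" (len 13), cursors c1@6 c2@12, authorship .11.11.22.22.
After op 6 (delete): buffer="gzmnltzmwlc" (len 11), cursors c1@5 c2@10, authorship .11.1.22.2.
After op 7 (insert('h')): buffer="gzmnlhtzmwlhc" (len 13), cursors c1@6 c2@12, authorship .11.11.22.22.
After op 8 (add_cursor(9)): buffer="gzmnlhtzmwlhc" (len 13), cursors c1@6 c3@9 c2@12, authorship .11.11.22.22.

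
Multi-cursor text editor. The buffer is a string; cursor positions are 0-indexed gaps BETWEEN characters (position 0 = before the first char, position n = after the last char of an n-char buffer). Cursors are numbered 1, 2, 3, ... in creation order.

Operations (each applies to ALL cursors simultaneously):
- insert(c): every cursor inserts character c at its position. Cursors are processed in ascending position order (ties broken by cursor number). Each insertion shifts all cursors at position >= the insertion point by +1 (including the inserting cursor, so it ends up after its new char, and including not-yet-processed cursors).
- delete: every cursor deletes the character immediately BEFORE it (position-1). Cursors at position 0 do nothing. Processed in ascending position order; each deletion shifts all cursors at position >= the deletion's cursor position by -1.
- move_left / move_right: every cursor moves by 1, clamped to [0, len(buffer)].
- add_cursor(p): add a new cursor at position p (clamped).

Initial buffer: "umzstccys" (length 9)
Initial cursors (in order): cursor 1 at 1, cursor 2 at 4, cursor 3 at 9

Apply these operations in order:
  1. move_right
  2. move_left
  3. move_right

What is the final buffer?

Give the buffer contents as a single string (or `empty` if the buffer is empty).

Answer: umzstccys

Derivation:
After op 1 (move_right): buffer="umzstccys" (len 9), cursors c1@2 c2@5 c3@9, authorship .........
After op 2 (move_left): buffer="umzstccys" (len 9), cursors c1@1 c2@4 c3@8, authorship .........
After op 3 (move_right): buffer="umzstccys" (len 9), cursors c1@2 c2@5 c3@9, authorship .........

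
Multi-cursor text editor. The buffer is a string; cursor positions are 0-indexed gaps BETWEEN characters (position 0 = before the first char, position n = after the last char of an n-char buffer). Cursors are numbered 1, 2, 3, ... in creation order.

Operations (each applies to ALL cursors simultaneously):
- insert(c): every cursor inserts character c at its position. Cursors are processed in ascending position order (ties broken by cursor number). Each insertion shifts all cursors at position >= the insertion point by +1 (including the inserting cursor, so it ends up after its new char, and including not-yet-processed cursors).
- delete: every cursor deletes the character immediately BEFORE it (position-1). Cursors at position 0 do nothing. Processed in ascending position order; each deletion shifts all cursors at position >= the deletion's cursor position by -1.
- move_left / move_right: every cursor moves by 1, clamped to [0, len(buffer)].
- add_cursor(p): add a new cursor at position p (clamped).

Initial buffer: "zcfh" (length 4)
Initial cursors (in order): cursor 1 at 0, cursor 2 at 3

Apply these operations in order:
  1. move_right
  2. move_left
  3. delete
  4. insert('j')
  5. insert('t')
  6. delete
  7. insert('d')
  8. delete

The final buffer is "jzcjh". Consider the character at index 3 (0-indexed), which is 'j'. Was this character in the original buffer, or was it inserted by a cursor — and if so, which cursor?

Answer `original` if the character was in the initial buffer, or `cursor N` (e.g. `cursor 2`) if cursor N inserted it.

After op 1 (move_right): buffer="zcfh" (len 4), cursors c1@1 c2@4, authorship ....
After op 2 (move_left): buffer="zcfh" (len 4), cursors c1@0 c2@3, authorship ....
After op 3 (delete): buffer="zch" (len 3), cursors c1@0 c2@2, authorship ...
After op 4 (insert('j')): buffer="jzcjh" (len 5), cursors c1@1 c2@4, authorship 1..2.
After op 5 (insert('t')): buffer="jtzcjth" (len 7), cursors c1@2 c2@6, authorship 11..22.
After op 6 (delete): buffer="jzcjh" (len 5), cursors c1@1 c2@4, authorship 1..2.
After op 7 (insert('d')): buffer="jdzcjdh" (len 7), cursors c1@2 c2@6, authorship 11..22.
After op 8 (delete): buffer="jzcjh" (len 5), cursors c1@1 c2@4, authorship 1..2.
Authorship (.=original, N=cursor N): 1 . . 2 .
Index 3: author = 2

Answer: cursor 2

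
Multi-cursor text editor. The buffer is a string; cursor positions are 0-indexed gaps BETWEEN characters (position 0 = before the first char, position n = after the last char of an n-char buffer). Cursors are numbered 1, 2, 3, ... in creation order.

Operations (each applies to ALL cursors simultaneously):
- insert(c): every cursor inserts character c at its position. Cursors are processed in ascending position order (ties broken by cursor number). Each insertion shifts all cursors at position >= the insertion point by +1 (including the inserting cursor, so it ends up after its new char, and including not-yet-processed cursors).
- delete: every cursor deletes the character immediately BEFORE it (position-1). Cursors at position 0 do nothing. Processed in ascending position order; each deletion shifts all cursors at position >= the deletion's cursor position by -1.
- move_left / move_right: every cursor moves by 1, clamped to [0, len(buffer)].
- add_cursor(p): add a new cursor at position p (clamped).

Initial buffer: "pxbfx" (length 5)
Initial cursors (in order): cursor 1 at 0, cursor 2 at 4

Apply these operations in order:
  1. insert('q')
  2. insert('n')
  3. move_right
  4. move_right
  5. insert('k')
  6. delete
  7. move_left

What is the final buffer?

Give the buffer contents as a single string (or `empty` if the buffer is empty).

Answer: qnpxbfqnx

Derivation:
After op 1 (insert('q')): buffer="qpxbfqx" (len 7), cursors c1@1 c2@6, authorship 1....2.
After op 2 (insert('n')): buffer="qnpxbfqnx" (len 9), cursors c1@2 c2@8, authorship 11....22.
After op 3 (move_right): buffer="qnpxbfqnx" (len 9), cursors c1@3 c2@9, authorship 11....22.
After op 4 (move_right): buffer="qnpxbfqnx" (len 9), cursors c1@4 c2@9, authorship 11....22.
After op 5 (insert('k')): buffer="qnpxkbfqnxk" (len 11), cursors c1@5 c2@11, authorship 11..1..22.2
After op 6 (delete): buffer="qnpxbfqnx" (len 9), cursors c1@4 c2@9, authorship 11....22.
After op 7 (move_left): buffer="qnpxbfqnx" (len 9), cursors c1@3 c2@8, authorship 11....22.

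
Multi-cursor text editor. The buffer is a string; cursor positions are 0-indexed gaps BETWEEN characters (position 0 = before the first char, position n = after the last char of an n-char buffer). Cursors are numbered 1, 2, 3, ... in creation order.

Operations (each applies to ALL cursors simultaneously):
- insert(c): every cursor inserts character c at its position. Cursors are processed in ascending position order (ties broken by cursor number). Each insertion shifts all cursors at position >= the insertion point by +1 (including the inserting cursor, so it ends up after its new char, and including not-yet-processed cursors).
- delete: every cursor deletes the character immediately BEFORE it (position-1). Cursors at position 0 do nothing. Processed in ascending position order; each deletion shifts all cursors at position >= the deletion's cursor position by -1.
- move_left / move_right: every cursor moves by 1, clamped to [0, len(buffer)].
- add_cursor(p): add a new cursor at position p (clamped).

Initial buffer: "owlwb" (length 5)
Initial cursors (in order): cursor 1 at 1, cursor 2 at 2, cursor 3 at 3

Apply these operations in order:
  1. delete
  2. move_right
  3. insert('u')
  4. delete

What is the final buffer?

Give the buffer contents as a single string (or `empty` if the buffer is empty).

After op 1 (delete): buffer="wb" (len 2), cursors c1@0 c2@0 c3@0, authorship ..
After op 2 (move_right): buffer="wb" (len 2), cursors c1@1 c2@1 c3@1, authorship ..
After op 3 (insert('u')): buffer="wuuub" (len 5), cursors c1@4 c2@4 c3@4, authorship .123.
After op 4 (delete): buffer="wb" (len 2), cursors c1@1 c2@1 c3@1, authorship ..

Answer: wb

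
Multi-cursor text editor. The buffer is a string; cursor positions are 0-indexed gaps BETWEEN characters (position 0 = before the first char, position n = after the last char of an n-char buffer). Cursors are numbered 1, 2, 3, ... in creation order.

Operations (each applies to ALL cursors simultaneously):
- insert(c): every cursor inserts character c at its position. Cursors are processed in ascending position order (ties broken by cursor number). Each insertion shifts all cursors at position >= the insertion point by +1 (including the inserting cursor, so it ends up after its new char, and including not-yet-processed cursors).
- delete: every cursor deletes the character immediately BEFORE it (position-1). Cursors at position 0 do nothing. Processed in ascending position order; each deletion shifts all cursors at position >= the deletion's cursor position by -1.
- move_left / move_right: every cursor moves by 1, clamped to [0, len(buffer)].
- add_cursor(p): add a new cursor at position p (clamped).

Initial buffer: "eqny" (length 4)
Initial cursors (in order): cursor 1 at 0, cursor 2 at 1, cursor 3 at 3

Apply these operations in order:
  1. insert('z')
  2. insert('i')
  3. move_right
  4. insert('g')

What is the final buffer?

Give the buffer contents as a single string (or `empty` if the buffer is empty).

Answer: ziegziqgnziyg

Derivation:
After op 1 (insert('z')): buffer="zezqnzy" (len 7), cursors c1@1 c2@3 c3@6, authorship 1.2..3.
After op 2 (insert('i')): buffer="zieziqnziy" (len 10), cursors c1@2 c2@5 c3@9, authorship 11.22..33.
After op 3 (move_right): buffer="zieziqnziy" (len 10), cursors c1@3 c2@6 c3@10, authorship 11.22..33.
After op 4 (insert('g')): buffer="ziegziqgnziyg" (len 13), cursors c1@4 c2@8 c3@13, authorship 11.122.2.33.3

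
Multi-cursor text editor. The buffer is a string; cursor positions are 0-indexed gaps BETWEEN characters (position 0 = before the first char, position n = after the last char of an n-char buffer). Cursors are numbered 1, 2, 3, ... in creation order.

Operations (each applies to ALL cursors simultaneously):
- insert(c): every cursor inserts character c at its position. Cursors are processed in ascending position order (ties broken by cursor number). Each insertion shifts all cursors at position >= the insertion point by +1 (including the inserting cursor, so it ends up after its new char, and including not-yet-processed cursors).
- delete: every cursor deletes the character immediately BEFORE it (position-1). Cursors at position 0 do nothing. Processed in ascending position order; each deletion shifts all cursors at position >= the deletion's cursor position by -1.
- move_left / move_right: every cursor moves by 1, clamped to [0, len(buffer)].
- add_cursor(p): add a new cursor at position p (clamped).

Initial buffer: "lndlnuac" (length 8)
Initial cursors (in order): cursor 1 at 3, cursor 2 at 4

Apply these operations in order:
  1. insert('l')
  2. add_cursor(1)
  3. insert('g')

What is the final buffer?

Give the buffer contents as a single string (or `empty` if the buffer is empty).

After op 1 (insert('l')): buffer="lndlllnuac" (len 10), cursors c1@4 c2@6, authorship ...1.2....
After op 2 (add_cursor(1)): buffer="lndlllnuac" (len 10), cursors c3@1 c1@4 c2@6, authorship ...1.2....
After op 3 (insert('g')): buffer="lgndlgllgnuac" (len 13), cursors c3@2 c1@6 c2@9, authorship .3..11.22....

Answer: lgndlgllgnuac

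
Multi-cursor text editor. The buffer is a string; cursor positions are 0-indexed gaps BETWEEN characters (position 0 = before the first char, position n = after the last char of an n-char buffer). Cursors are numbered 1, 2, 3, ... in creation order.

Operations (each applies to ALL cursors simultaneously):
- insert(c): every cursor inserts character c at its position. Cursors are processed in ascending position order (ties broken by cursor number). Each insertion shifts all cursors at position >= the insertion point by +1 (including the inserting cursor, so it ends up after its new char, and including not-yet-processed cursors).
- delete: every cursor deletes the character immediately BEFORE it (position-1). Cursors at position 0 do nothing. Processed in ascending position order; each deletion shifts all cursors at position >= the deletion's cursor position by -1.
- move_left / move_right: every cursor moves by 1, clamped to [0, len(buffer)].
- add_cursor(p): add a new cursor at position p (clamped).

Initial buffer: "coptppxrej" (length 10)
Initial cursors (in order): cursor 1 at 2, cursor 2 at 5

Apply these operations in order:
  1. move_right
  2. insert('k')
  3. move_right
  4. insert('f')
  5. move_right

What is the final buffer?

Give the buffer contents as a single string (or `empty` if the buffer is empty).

After op 1 (move_right): buffer="coptppxrej" (len 10), cursors c1@3 c2@6, authorship ..........
After op 2 (insert('k')): buffer="copktppkxrej" (len 12), cursors c1@4 c2@8, authorship ...1...2....
After op 3 (move_right): buffer="copktppkxrej" (len 12), cursors c1@5 c2@9, authorship ...1...2....
After op 4 (insert('f')): buffer="copktfppkxfrej" (len 14), cursors c1@6 c2@11, authorship ...1.1..2.2...
After op 5 (move_right): buffer="copktfppkxfrej" (len 14), cursors c1@7 c2@12, authorship ...1.1..2.2...

Answer: copktfppkxfrej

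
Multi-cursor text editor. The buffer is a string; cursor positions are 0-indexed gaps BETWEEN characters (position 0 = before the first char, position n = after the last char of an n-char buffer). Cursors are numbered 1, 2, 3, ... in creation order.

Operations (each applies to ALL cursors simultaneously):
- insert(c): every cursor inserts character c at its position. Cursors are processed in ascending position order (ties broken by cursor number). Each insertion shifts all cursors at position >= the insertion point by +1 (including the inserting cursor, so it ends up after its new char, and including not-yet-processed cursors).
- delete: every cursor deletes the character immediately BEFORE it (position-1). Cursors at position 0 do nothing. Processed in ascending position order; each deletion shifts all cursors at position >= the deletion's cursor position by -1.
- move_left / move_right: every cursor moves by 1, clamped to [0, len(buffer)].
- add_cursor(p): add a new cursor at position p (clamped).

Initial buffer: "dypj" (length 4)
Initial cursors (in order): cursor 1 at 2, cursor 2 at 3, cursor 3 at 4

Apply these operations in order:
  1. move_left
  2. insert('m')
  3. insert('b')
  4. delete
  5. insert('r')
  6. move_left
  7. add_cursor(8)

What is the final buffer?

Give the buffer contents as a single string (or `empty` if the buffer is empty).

After op 1 (move_left): buffer="dypj" (len 4), cursors c1@1 c2@2 c3@3, authorship ....
After op 2 (insert('m')): buffer="dmympmj" (len 7), cursors c1@2 c2@4 c3@6, authorship .1.2.3.
After op 3 (insert('b')): buffer="dmbymbpmbj" (len 10), cursors c1@3 c2@6 c3@9, authorship .11.22.33.
After op 4 (delete): buffer="dmympmj" (len 7), cursors c1@2 c2@4 c3@6, authorship .1.2.3.
After op 5 (insert('r')): buffer="dmrymrpmrj" (len 10), cursors c1@3 c2@6 c3@9, authorship .11.22.33.
After op 6 (move_left): buffer="dmrymrpmrj" (len 10), cursors c1@2 c2@5 c3@8, authorship .11.22.33.
After op 7 (add_cursor(8)): buffer="dmrymrpmrj" (len 10), cursors c1@2 c2@5 c3@8 c4@8, authorship .11.22.33.

Answer: dmrymrpmrj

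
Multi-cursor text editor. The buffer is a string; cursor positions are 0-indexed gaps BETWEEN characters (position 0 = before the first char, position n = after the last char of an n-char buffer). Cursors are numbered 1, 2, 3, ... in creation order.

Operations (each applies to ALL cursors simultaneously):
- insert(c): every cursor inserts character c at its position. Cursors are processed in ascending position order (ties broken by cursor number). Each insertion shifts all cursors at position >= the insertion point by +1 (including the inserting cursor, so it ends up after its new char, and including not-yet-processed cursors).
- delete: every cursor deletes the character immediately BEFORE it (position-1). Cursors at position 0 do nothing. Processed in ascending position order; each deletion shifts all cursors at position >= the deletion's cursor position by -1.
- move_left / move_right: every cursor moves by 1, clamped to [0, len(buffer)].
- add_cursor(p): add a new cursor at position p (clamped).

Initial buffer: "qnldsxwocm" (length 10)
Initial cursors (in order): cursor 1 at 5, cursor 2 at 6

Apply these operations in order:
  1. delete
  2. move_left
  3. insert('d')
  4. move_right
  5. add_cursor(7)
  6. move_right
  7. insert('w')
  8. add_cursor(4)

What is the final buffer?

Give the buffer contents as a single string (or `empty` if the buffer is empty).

Answer: qnldddwwwowcm

Derivation:
After op 1 (delete): buffer="qnldwocm" (len 8), cursors c1@4 c2@4, authorship ........
After op 2 (move_left): buffer="qnldwocm" (len 8), cursors c1@3 c2@3, authorship ........
After op 3 (insert('d')): buffer="qnldddwocm" (len 10), cursors c1@5 c2@5, authorship ...12.....
After op 4 (move_right): buffer="qnldddwocm" (len 10), cursors c1@6 c2@6, authorship ...12.....
After op 5 (add_cursor(7)): buffer="qnldddwocm" (len 10), cursors c1@6 c2@6 c3@7, authorship ...12.....
After op 6 (move_right): buffer="qnldddwocm" (len 10), cursors c1@7 c2@7 c3@8, authorship ...12.....
After op 7 (insert('w')): buffer="qnldddwwwowcm" (len 13), cursors c1@9 c2@9 c3@11, authorship ...12..12.3..
After op 8 (add_cursor(4)): buffer="qnldddwwwowcm" (len 13), cursors c4@4 c1@9 c2@9 c3@11, authorship ...12..12.3..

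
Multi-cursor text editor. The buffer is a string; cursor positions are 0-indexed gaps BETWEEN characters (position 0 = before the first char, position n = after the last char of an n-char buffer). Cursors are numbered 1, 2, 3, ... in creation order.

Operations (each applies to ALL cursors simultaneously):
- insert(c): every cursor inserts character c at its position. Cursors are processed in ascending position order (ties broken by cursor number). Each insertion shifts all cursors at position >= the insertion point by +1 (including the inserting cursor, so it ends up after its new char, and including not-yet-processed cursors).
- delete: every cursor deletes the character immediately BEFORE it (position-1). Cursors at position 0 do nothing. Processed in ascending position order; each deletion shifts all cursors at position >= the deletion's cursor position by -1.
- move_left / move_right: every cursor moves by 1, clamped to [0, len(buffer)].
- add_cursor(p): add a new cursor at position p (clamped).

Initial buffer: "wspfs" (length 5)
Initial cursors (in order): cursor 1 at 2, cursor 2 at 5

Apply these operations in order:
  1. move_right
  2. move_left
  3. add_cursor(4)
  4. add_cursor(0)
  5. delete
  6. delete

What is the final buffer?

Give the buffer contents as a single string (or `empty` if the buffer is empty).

After op 1 (move_right): buffer="wspfs" (len 5), cursors c1@3 c2@5, authorship .....
After op 2 (move_left): buffer="wspfs" (len 5), cursors c1@2 c2@4, authorship .....
After op 3 (add_cursor(4)): buffer="wspfs" (len 5), cursors c1@2 c2@4 c3@4, authorship .....
After op 4 (add_cursor(0)): buffer="wspfs" (len 5), cursors c4@0 c1@2 c2@4 c3@4, authorship .....
After op 5 (delete): buffer="ws" (len 2), cursors c4@0 c1@1 c2@1 c3@1, authorship ..
After op 6 (delete): buffer="s" (len 1), cursors c1@0 c2@0 c3@0 c4@0, authorship .

Answer: s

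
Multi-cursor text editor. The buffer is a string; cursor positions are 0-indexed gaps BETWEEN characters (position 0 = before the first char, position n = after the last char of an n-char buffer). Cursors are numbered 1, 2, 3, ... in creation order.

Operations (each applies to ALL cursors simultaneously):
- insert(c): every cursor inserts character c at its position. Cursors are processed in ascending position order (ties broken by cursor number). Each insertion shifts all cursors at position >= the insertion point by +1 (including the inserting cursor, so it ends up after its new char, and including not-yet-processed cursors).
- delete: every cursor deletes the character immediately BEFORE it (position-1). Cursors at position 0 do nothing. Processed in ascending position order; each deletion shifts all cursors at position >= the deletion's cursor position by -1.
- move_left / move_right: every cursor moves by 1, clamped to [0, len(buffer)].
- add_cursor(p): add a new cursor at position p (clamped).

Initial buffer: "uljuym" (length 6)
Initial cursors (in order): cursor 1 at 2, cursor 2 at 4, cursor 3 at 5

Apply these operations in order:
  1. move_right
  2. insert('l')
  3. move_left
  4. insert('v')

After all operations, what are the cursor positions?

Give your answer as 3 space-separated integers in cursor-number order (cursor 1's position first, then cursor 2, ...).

After op 1 (move_right): buffer="uljuym" (len 6), cursors c1@3 c2@5 c3@6, authorship ......
After op 2 (insert('l')): buffer="uljluylml" (len 9), cursors c1@4 c2@7 c3@9, authorship ...1..2.3
After op 3 (move_left): buffer="uljluylml" (len 9), cursors c1@3 c2@6 c3@8, authorship ...1..2.3
After op 4 (insert('v')): buffer="uljvluyvlmvl" (len 12), cursors c1@4 c2@8 c3@11, authorship ...11..22.33

Answer: 4 8 11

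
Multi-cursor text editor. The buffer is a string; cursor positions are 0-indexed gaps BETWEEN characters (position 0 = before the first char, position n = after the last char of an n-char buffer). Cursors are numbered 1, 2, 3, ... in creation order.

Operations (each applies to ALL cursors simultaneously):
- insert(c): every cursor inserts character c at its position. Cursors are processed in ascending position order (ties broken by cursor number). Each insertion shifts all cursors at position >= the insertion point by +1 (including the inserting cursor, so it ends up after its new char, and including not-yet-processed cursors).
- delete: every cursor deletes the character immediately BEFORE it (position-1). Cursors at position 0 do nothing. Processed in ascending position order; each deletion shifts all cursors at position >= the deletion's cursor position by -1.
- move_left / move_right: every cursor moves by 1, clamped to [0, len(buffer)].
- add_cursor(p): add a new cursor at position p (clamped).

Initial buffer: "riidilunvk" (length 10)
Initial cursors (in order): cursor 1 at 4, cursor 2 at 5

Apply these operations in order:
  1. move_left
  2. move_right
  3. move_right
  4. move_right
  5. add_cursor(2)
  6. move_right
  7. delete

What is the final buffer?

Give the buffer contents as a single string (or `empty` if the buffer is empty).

After op 1 (move_left): buffer="riidilunvk" (len 10), cursors c1@3 c2@4, authorship ..........
After op 2 (move_right): buffer="riidilunvk" (len 10), cursors c1@4 c2@5, authorship ..........
After op 3 (move_right): buffer="riidilunvk" (len 10), cursors c1@5 c2@6, authorship ..........
After op 4 (move_right): buffer="riidilunvk" (len 10), cursors c1@6 c2@7, authorship ..........
After op 5 (add_cursor(2)): buffer="riidilunvk" (len 10), cursors c3@2 c1@6 c2@7, authorship ..........
After op 6 (move_right): buffer="riidilunvk" (len 10), cursors c3@3 c1@7 c2@8, authorship ..........
After op 7 (delete): buffer="ridilvk" (len 7), cursors c3@2 c1@5 c2@5, authorship .......

Answer: ridilvk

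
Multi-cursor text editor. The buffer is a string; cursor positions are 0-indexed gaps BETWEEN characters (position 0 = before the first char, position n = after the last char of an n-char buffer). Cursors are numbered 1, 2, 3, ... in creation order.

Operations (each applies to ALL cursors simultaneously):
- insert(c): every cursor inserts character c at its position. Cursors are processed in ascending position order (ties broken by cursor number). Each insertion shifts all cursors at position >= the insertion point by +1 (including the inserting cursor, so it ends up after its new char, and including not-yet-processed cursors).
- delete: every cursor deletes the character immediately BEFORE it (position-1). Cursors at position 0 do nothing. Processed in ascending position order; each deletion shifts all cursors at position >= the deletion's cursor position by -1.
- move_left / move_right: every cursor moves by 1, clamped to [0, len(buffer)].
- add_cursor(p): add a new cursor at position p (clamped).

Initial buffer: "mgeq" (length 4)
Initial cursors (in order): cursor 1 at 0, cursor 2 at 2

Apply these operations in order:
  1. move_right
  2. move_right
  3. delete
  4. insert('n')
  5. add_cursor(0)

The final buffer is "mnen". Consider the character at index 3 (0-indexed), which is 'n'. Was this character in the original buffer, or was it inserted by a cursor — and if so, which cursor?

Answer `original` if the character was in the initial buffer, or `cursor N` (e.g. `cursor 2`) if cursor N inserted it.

Answer: cursor 2

Derivation:
After op 1 (move_right): buffer="mgeq" (len 4), cursors c1@1 c2@3, authorship ....
After op 2 (move_right): buffer="mgeq" (len 4), cursors c1@2 c2@4, authorship ....
After op 3 (delete): buffer="me" (len 2), cursors c1@1 c2@2, authorship ..
After op 4 (insert('n')): buffer="mnen" (len 4), cursors c1@2 c2@4, authorship .1.2
After op 5 (add_cursor(0)): buffer="mnen" (len 4), cursors c3@0 c1@2 c2@4, authorship .1.2
Authorship (.=original, N=cursor N): . 1 . 2
Index 3: author = 2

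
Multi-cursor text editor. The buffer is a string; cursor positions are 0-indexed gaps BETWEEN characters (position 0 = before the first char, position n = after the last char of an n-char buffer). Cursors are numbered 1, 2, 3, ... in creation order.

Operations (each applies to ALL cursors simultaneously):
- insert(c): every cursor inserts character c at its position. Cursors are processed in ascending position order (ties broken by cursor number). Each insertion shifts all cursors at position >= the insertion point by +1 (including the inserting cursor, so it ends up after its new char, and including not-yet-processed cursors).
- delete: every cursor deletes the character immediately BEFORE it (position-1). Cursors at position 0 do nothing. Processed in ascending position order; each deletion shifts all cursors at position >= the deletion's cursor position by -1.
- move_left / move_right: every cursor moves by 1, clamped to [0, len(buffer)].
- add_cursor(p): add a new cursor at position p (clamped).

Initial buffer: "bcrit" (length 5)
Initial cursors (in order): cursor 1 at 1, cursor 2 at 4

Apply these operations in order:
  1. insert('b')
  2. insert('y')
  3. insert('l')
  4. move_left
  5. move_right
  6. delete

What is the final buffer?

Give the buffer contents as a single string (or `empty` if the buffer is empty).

Answer: bbycribyt

Derivation:
After op 1 (insert('b')): buffer="bbcribt" (len 7), cursors c1@2 c2@6, authorship .1...2.
After op 2 (insert('y')): buffer="bbycribyt" (len 9), cursors c1@3 c2@8, authorship .11...22.
After op 3 (insert('l')): buffer="bbylcribylt" (len 11), cursors c1@4 c2@10, authorship .111...222.
After op 4 (move_left): buffer="bbylcribylt" (len 11), cursors c1@3 c2@9, authorship .111...222.
After op 5 (move_right): buffer="bbylcribylt" (len 11), cursors c1@4 c2@10, authorship .111...222.
After op 6 (delete): buffer="bbycribyt" (len 9), cursors c1@3 c2@8, authorship .11...22.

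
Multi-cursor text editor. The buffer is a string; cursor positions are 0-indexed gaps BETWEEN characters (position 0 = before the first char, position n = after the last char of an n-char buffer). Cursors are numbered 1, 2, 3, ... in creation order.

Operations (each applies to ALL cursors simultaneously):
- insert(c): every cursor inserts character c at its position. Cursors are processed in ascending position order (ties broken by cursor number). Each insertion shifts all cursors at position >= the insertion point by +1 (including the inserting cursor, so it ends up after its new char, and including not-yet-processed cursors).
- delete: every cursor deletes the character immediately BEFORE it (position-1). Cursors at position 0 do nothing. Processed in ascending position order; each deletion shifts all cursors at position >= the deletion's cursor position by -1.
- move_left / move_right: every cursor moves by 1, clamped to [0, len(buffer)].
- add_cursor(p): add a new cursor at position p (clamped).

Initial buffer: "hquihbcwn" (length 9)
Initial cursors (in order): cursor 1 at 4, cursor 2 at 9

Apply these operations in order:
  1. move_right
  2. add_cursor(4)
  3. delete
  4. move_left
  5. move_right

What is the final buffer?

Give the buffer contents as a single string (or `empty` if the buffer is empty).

After op 1 (move_right): buffer="hquihbcwn" (len 9), cursors c1@5 c2@9, authorship .........
After op 2 (add_cursor(4)): buffer="hquihbcwn" (len 9), cursors c3@4 c1@5 c2@9, authorship .........
After op 3 (delete): buffer="hqubcw" (len 6), cursors c1@3 c3@3 c2@6, authorship ......
After op 4 (move_left): buffer="hqubcw" (len 6), cursors c1@2 c3@2 c2@5, authorship ......
After op 5 (move_right): buffer="hqubcw" (len 6), cursors c1@3 c3@3 c2@6, authorship ......

Answer: hqubcw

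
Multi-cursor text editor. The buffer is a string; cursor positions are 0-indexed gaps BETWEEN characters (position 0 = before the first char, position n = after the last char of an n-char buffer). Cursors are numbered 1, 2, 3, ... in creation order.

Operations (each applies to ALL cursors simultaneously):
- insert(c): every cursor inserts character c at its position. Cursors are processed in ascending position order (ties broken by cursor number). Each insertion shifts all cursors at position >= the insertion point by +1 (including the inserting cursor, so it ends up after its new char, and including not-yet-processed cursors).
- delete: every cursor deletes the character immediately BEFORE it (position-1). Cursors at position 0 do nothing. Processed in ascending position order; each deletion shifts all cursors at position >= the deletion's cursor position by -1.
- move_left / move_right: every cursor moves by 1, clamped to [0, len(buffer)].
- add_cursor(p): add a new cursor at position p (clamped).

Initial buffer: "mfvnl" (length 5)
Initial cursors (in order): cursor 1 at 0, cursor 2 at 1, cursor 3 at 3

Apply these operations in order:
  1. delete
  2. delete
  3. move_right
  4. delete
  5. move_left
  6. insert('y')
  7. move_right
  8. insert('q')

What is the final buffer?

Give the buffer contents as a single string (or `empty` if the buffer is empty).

After op 1 (delete): buffer="fnl" (len 3), cursors c1@0 c2@0 c3@1, authorship ...
After op 2 (delete): buffer="nl" (len 2), cursors c1@0 c2@0 c3@0, authorship ..
After op 3 (move_right): buffer="nl" (len 2), cursors c1@1 c2@1 c3@1, authorship ..
After op 4 (delete): buffer="l" (len 1), cursors c1@0 c2@0 c3@0, authorship .
After op 5 (move_left): buffer="l" (len 1), cursors c1@0 c2@0 c3@0, authorship .
After op 6 (insert('y')): buffer="yyyl" (len 4), cursors c1@3 c2@3 c3@3, authorship 123.
After op 7 (move_right): buffer="yyyl" (len 4), cursors c1@4 c2@4 c3@4, authorship 123.
After op 8 (insert('q')): buffer="yyylqqq" (len 7), cursors c1@7 c2@7 c3@7, authorship 123.123

Answer: yyylqqq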